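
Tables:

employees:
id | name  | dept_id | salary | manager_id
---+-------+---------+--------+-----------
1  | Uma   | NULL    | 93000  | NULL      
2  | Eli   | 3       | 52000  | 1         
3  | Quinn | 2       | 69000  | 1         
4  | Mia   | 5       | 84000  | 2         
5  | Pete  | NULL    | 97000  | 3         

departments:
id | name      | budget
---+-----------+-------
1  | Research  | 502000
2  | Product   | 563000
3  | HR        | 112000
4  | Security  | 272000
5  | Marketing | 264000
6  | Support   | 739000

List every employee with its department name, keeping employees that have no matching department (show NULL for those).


LEFT JOIN keeps every row from employees (the left table); where dept_id has no match in departments, the department columns become NULL. Walk through each employee:
  - employee 1 (Uma): dept_id=NULL, no match -> kept with NULL
  - employee 2 (Eli): dept_id=3 -> matches HR
  - employee 3 (Quinn): dept_id=2 -> matches Product
  - employee 4 (Mia): dept_id=5 -> matches Marketing
  - employee 5 (Pete): dept_id=NULL, no match -> kept with NULL
All 5 rows appear; 2 have NULL department.

SQL:
SELECT a.name, b.name AS department
FROM employees a
LEFT JOIN departments b ON a.dept_id = b.id

Result:
name  | department
------+-----------
Uma   | NULL      
Eli   | HR        
Quinn | Product   
Mia   | Marketing 
Pete  | NULL      


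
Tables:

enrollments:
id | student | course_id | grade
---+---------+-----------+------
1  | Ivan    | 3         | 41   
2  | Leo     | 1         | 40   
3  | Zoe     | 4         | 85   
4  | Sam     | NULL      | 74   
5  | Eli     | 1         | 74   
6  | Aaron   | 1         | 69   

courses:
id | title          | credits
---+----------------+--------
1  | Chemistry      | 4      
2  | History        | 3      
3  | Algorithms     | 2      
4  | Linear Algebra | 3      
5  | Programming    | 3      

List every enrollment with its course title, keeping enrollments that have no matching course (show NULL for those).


LEFT JOIN keeps every row from enrollments (the left table); where course_id has no match in courses, the course columns become NULL. Walk through each enrollment:
  - enrollment 1 (Ivan): course_id=3 -> matches Algorithms
  - enrollment 2 (Leo): course_id=1 -> matches Chemistry
  - enrollment 3 (Zoe): course_id=4 -> matches Linear Algebra
  - enrollment 4 (Sam): course_id=NULL, no match -> kept with NULL
  - enrollment 5 (Eli): course_id=1 -> matches Chemistry
  - enrollment 6 (Aaron): course_id=1 -> matches Chemistry
All 6 rows appear; 1 has NULL course.

SQL:
SELECT a.student, b.title AS course
FROM enrollments a
LEFT JOIN courses b ON a.course_id = b.id

Result:
student | course        
--------+---------------
Ivan    | Algorithms    
Leo     | Chemistry     
Zoe     | Linear Algebra
Sam     | NULL          
Eli     | Chemistry     
Aaron   | Chemistry     


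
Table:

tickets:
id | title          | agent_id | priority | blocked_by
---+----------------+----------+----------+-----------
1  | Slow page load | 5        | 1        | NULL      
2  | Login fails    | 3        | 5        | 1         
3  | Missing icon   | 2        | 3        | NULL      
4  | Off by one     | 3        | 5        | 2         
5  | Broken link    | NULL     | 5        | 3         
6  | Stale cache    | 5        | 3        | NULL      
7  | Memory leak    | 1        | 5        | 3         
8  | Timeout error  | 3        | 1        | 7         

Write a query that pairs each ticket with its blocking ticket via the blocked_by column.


This is a self-join: tickets is joined to a second copy of itself, matching each row's blocked_by to another row's id. Use LEFT JOIN so rows with blocked_by=NULL are kept.
  - ticket 1 (Slow page load): blocked_by=NULL -> NULL
  - ticket 2 (Login fails): blocked_by=1 -> Slow page load
  - ticket 3 (Missing icon): blocked_by=NULL -> NULL
  - ticket 4 (Off by one): blocked_by=2 -> Login fails
  - ticket 5 (Broken link): blocked_by=3 -> Missing icon
  - ticket 6 (Stale cache): blocked_by=NULL -> NULL
  - ticket 7 (Memory leak): blocked_by=3 -> Missing icon
  - ticket 8 (Timeout error): blocked_by=7 -> Memory leak

SQL:
SELECT a.title AS item, b.title AS blocked_by
FROM tickets a
LEFT JOIN tickets b ON a.blocked_by = b.id

Result:
item           | blocked_by    
---------------+---------------
Slow page load | NULL          
Login fails    | Slow page load
Missing icon   | NULL          
Off by one     | Login fails   
Broken link    | Missing icon  
Stale cache    | NULL          
Memory leak    | Missing icon  
Timeout error  | Memory leak   


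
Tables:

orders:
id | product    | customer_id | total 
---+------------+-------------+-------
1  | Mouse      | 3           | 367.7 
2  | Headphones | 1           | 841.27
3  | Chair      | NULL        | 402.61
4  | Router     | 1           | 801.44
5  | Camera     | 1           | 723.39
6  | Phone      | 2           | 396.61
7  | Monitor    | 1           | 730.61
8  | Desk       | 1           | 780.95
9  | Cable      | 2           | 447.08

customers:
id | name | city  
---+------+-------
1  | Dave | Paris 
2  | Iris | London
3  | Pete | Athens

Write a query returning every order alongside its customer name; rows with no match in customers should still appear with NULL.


LEFT JOIN keeps every row from orders (the left table); where customer_id has no match in customers, the customer columns become NULL. Walk through each order:
  - order 1 (Mouse): customer_id=3 -> matches Pete
  - order 2 (Headphones): customer_id=1 -> matches Dave
  - order 3 (Chair): customer_id=NULL, no match -> kept with NULL
  - order 4 (Router): customer_id=1 -> matches Dave
  - order 5 (Camera): customer_id=1 -> matches Dave
  - order 6 (Phone): customer_id=2 -> matches Iris
  - order 7 (Monitor): customer_id=1 -> matches Dave
  - order 8 (Desk): customer_id=1 -> matches Dave
  - order 9 (Cable): customer_id=2 -> matches Iris
All 9 rows appear; 1 has NULL customer.

SQL:
SELECT a.product, b.name AS customer
FROM orders a
LEFT JOIN customers b ON a.customer_id = b.id

Result:
product    | customer
-----------+---------
Mouse      | Pete    
Headphones | Dave    
Chair      | NULL    
Router     | Dave    
Camera     | Dave    
Phone      | Iris    
Monitor    | Dave    
Desk       | Dave    
Cable      | Iris    


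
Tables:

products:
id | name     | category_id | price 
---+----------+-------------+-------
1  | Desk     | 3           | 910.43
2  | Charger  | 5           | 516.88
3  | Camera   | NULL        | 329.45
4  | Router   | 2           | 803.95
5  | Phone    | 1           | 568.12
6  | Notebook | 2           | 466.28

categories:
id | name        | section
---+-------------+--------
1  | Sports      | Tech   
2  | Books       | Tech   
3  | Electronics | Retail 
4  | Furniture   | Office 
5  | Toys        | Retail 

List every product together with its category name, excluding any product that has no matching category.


INNER JOIN keeps only products rows whose category_id matches an id in categories. Walk through each product:
  - product 1 (Desk): category_id=3 -> matches Electronics
  - product 2 (Charger): category_id=5 -> matches Toys
  - product 3 (Camera): category_id=NULL, no match -> dropped
  - product 4 (Router): category_id=2 -> matches Books
  - product 5 (Phone): category_id=1 -> matches Sports
  - product 6 (Notebook): category_id=2 -> matches Books
So 1 of 6 rows is dropped.

SQL:
SELECT a.name, b.name AS category
FROM products a
INNER JOIN categories b ON a.category_id = b.id

Result:
name     | category   
---------+------------
Desk     | Electronics
Charger  | Toys       
Router   | Books      
Phone    | Sports     
Notebook | Books      


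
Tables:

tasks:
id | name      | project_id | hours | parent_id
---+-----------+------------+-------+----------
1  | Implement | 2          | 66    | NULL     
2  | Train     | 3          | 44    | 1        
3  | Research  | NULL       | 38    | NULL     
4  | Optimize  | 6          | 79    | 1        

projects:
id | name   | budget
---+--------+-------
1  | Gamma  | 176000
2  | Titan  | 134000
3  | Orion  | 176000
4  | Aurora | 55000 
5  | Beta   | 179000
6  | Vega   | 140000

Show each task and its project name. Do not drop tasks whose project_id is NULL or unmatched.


LEFT JOIN keeps every row from tasks (the left table); where project_id has no match in projects, the project columns become NULL. Walk through each task:
  - task 1 (Implement): project_id=2 -> matches Titan
  - task 2 (Train): project_id=3 -> matches Orion
  - task 3 (Research): project_id=NULL, no match -> kept with NULL
  - task 4 (Optimize): project_id=6 -> matches Vega
All 4 rows appear; 1 has NULL project.

SQL:
SELECT a.name, b.name AS project
FROM tasks a
LEFT JOIN projects b ON a.project_id = b.id

Result:
name      | project
----------+--------
Implement | Titan  
Train     | Orion  
Research  | NULL   
Optimize  | Vega   


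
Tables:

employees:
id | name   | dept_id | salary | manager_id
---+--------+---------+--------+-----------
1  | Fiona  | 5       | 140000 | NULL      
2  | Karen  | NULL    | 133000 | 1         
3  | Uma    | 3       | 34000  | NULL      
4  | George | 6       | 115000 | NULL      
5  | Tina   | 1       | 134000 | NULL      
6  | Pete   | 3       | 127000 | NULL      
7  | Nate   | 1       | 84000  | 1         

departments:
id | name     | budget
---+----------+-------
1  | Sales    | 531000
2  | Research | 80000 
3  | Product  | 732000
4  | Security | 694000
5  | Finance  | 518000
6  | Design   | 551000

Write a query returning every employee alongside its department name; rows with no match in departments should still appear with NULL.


LEFT JOIN keeps every row from employees (the left table); where dept_id has no match in departments, the department columns become NULL. Walk through each employee:
  - employee 1 (Fiona): dept_id=5 -> matches Finance
  - employee 2 (Karen): dept_id=NULL, no match -> kept with NULL
  - employee 3 (Uma): dept_id=3 -> matches Product
  - employee 4 (George): dept_id=6 -> matches Design
  - employee 5 (Tina): dept_id=1 -> matches Sales
  - employee 6 (Pete): dept_id=3 -> matches Product
  - employee 7 (Nate): dept_id=1 -> matches Sales
All 7 rows appear; 1 has NULL department.

SQL:
SELECT a.name, b.name AS department
FROM employees a
LEFT JOIN departments b ON a.dept_id = b.id

Result:
name   | department
-------+-----------
Fiona  | Finance   
Karen  | NULL      
Uma    | Product   
George | Design    
Tina   | Sales     
Pete   | Product   
Nate   | Sales     


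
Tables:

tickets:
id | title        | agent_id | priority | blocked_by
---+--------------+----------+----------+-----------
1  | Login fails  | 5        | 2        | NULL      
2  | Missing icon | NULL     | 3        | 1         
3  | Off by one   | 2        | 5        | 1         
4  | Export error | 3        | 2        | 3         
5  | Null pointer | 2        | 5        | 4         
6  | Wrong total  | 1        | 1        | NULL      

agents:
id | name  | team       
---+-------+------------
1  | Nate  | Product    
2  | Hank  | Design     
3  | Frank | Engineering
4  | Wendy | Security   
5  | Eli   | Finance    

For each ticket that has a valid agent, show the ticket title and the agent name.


INNER JOIN keeps only tickets rows whose agent_id matches an id in agents. Walk through each ticket:
  - ticket 1 (Login fails): agent_id=5 -> matches Eli
  - ticket 2 (Missing icon): agent_id=NULL, no match -> dropped
  - ticket 3 (Off by one): agent_id=2 -> matches Hank
  - ticket 4 (Export error): agent_id=3 -> matches Frank
  - ticket 5 (Null pointer): agent_id=2 -> matches Hank
  - ticket 6 (Wrong total): agent_id=1 -> matches Nate
So 1 of 6 rows is dropped.

SQL:
SELECT a.title, b.name AS agent
FROM tickets a
INNER JOIN agents b ON a.agent_id = b.id

Result:
title        | agent
-------------+------
Login fails  | Eli  
Off by one   | Hank 
Export error | Frank
Null pointer | Hank 
Wrong total  | Nate 


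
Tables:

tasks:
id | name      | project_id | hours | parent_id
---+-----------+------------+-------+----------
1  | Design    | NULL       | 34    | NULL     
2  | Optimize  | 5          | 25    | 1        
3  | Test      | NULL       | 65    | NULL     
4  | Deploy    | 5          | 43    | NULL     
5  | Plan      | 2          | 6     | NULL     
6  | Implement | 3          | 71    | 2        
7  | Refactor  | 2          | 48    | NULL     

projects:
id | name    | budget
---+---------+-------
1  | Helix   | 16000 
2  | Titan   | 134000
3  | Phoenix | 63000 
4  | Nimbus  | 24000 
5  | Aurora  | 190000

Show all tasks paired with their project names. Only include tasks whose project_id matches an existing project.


INNER JOIN keeps only tasks rows whose project_id matches an id in projects. Walk through each task:
  - task 1 (Design): project_id=NULL, no match -> dropped
  - task 2 (Optimize): project_id=5 -> matches Aurora
  - task 3 (Test): project_id=NULL, no match -> dropped
  - task 4 (Deploy): project_id=5 -> matches Aurora
  - task 5 (Plan): project_id=2 -> matches Titan
  - task 6 (Implement): project_id=3 -> matches Phoenix
  - task 7 (Refactor): project_id=2 -> matches Titan
So 2 of 7 rows are dropped.

SQL:
SELECT a.name, b.name AS project
FROM tasks a
INNER JOIN projects b ON a.project_id = b.id

Result:
name      | project
----------+--------
Optimize  | Aurora 
Deploy    | Aurora 
Plan      | Titan  
Implement | Phoenix
Refactor  | Titan  


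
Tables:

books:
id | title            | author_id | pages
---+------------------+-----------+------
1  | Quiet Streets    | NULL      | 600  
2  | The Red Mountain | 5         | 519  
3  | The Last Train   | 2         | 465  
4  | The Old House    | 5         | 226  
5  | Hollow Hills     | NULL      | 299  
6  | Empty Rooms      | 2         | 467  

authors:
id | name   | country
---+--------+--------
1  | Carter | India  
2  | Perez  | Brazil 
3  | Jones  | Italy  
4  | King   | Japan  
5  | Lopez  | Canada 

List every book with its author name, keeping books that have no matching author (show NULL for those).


LEFT JOIN keeps every row from books (the left table); where author_id has no match in authors, the author columns become NULL. Walk through each book:
  - book 1 (Quiet Streets): author_id=NULL, no match -> kept with NULL
  - book 2 (The Red Mountain): author_id=5 -> matches Lopez
  - book 3 (The Last Train): author_id=2 -> matches Perez
  - book 4 (The Old House): author_id=5 -> matches Lopez
  - book 5 (Hollow Hills): author_id=NULL, no match -> kept with NULL
  - book 6 (Empty Rooms): author_id=2 -> matches Perez
All 6 rows appear; 2 have NULL author.

SQL:
SELECT a.title, b.name AS author
FROM books a
LEFT JOIN authors b ON a.author_id = b.id

Result:
title            | author
-----------------+-------
Quiet Streets    | NULL  
The Red Mountain | Lopez 
The Last Train   | Perez 
The Old House    | Lopez 
Hollow Hills     | NULL  
Empty Rooms      | Perez 


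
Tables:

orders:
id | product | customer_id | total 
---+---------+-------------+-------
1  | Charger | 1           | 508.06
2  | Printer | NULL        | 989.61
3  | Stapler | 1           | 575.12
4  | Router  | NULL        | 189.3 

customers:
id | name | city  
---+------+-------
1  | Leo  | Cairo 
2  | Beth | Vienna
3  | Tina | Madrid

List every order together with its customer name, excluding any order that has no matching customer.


INNER JOIN keeps only orders rows whose customer_id matches an id in customers. Walk through each order:
  - order 1 (Charger): customer_id=1 -> matches Leo
  - order 2 (Printer): customer_id=NULL, no match -> dropped
  - order 3 (Stapler): customer_id=1 -> matches Leo
  - order 4 (Router): customer_id=NULL, no match -> dropped
So 2 of 4 rows are dropped.

SQL:
SELECT a.product, b.name AS customer
FROM orders a
INNER JOIN customers b ON a.customer_id = b.id

Result:
product | customer
--------+---------
Charger | Leo     
Stapler | Leo     


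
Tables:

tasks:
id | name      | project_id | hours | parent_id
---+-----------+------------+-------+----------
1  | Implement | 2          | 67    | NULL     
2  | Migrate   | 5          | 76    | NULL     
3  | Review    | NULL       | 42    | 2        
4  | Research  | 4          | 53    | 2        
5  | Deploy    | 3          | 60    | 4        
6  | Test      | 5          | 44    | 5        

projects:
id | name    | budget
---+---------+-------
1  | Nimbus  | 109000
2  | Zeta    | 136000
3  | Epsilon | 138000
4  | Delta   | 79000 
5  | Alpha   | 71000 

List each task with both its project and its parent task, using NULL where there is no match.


Two LEFT JOINs from the same base table tasks: one to projects via project_id, one to tasks itself via parent_id. Both are LEFT so every task is preserved.
Match against projects:
  - task 1 (Implement): project_id=2 -> matches Zeta
  - task 2 (Migrate): project_id=5 -> matches Alpha
  - task 3 (Review): project_id=NULL, no match -> kept with NULL
  - task 4 (Research): project_id=4 -> matches Delta
  - task 5 (Deploy): project_id=3 -> matches Epsilon
  - task 6 (Test): project_id=5 -> matches Alpha
Match against tasks (self):
  - task 1 (Implement): parent_id=NULL -> NULL
  - task 2 (Migrate): parent_id=NULL -> NULL
  - task 3 (Review): parent_id=2 -> Migrate
  - task 4 (Research): parent_id=2 -> Migrate
  - task 5 (Deploy): parent_id=4 -> Research
  - task 6 (Test): parent_id=5 -> Deploy

SQL:
SELECT a.name, b.name AS project, c.name AS parent
FROM tasks a
LEFT JOIN projects b ON a.project_id = b.id
LEFT JOIN tasks c ON a.parent_id = c.id

Result:
name      | project | parent  
----------+---------+---------
Implement | Zeta    | NULL    
Migrate   | Alpha   | NULL    
Review    | NULL    | Migrate 
Research  | Delta   | Migrate 
Deploy    | Epsilon | Research
Test      | Alpha   | Deploy  


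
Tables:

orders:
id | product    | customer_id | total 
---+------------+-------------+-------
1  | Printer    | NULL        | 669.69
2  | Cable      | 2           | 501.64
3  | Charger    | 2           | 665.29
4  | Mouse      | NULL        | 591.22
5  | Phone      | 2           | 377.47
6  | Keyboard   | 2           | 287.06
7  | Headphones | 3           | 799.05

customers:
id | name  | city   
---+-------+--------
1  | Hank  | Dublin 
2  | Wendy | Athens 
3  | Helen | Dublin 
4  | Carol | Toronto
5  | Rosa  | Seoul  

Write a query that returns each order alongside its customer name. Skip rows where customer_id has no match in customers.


INNER JOIN keeps only orders rows whose customer_id matches an id in customers. Walk through each order:
  - order 1 (Printer): customer_id=NULL, no match -> dropped
  - order 2 (Cable): customer_id=2 -> matches Wendy
  - order 3 (Charger): customer_id=2 -> matches Wendy
  - order 4 (Mouse): customer_id=NULL, no match -> dropped
  - order 5 (Phone): customer_id=2 -> matches Wendy
  - order 6 (Keyboard): customer_id=2 -> matches Wendy
  - order 7 (Headphones): customer_id=3 -> matches Helen
So 2 of 7 rows are dropped.

SQL:
SELECT a.product, b.name AS customer
FROM orders a
INNER JOIN customers b ON a.customer_id = b.id

Result:
product    | customer
-----------+---------
Cable      | Wendy   
Charger    | Wendy   
Phone      | Wendy   
Keyboard   | Wendy   
Headphones | Helen   


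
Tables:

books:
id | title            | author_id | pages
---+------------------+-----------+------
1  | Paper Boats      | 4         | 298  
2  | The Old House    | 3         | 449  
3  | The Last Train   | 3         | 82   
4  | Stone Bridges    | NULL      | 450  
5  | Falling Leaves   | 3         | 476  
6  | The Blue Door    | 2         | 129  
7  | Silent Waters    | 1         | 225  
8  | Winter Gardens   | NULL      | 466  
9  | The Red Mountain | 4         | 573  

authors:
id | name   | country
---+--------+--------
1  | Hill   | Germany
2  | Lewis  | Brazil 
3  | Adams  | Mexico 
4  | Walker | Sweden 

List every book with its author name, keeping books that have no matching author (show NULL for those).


LEFT JOIN keeps every row from books (the left table); where author_id has no match in authors, the author columns become NULL. Walk through each book:
  - book 1 (Paper Boats): author_id=4 -> matches Walker
  - book 2 (The Old House): author_id=3 -> matches Adams
  - book 3 (The Last Train): author_id=3 -> matches Adams
  - book 4 (Stone Bridges): author_id=NULL, no match -> kept with NULL
  - book 5 (Falling Leaves): author_id=3 -> matches Adams
  - book 6 (The Blue Door): author_id=2 -> matches Lewis
  - book 7 (Silent Waters): author_id=1 -> matches Hill
  - book 8 (Winter Gardens): author_id=NULL, no match -> kept with NULL
  - book 9 (The Red Mountain): author_id=4 -> matches Walker
All 9 rows appear; 2 have NULL author.

SQL:
SELECT a.title, b.name AS author
FROM books a
LEFT JOIN authors b ON a.author_id = b.id

Result:
title            | author
-----------------+-------
Paper Boats      | Walker
The Old House    | Adams 
The Last Train   | Adams 
Stone Bridges    | NULL  
Falling Leaves   | Adams 
The Blue Door    | Lewis 
Silent Waters    | Hill  
Winter Gardens   | NULL  
The Red Mountain | Walker


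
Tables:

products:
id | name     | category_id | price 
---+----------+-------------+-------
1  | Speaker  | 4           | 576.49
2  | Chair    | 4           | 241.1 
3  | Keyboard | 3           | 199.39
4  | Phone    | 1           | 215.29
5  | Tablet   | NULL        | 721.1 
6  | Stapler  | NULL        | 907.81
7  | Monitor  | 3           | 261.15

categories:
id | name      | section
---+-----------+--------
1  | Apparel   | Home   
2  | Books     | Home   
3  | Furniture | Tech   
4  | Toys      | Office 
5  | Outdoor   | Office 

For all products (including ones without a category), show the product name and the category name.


LEFT JOIN keeps every row from products (the left table); where category_id has no match in categories, the category columns become NULL. Walk through each product:
  - product 1 (Speaker): category_id=4 -> matches Toys
  - product 2 (Chair): category_id=4 -> matches Toys
  - product 3 (Keyboard): category_id=3 -> matches Furniture
  - product 4 (Phone): category_id=1 -> matches Apparel
  - product 5 (Tablet): category_id=NULL, no match -> kept with NULL
  - product 6 (Stapler): category_id=NULL, no match -> kept with NULL
  - product 7 (Monitor): category_id=3 -> matches Furniture
All 7 rows appear; 2 have NULL category.

SQL:
SELECT a.name, b.name AS category
FROM products a
LEFT JOIN categories b ON a.category_id = b.id

Result:
name     | category 
---------+----------
Speaker  | Toys     
Chair    | Toys     
Keyboard | Furniture
Phone    | Apparel  
Tablet   | NULL     
Stapler  | NULL     
Monitor  | Furniture


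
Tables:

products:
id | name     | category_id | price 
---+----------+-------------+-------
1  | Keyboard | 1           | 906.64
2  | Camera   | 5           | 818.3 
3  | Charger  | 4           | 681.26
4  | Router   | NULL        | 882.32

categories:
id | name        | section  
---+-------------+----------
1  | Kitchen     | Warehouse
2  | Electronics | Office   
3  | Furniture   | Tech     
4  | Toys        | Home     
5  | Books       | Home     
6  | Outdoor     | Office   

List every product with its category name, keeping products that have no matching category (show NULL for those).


LEFT JOIN keeps every row from products (the left table); where category_id has no match in categories, the category columns become NULL. Walk through each product:
  - product 1 (Keyboard): category_id=1 -> matches Kitchen
  - product 2 (Camera): category_id=5 -> matches Books
  - product 3 (Charger): category_id=4 -> matches Toys
  - product 4 (Router): category_id=NULL, no match -> kept with NULL
All 4 rows appear; 1 has NULL category.

SQL:
SELECT a.name, b.name AS category
FROM products a
LEFT JOIN categories b ON a.category_id = b.id

Result:
name     | category
---------+---------
Keyboard | Kitchen 
Camera   | Books   
Charger  | Toys    
Router   | NULL    


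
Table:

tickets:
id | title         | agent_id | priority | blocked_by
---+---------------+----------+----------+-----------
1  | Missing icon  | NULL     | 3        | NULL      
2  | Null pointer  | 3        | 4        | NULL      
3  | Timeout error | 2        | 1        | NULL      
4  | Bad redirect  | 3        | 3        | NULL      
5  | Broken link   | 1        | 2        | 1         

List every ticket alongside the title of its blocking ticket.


This is a self-join: tickets is joined to a second copy of itself, matching each row's blocked_by to another row's id. Use LEFT JOIN so rows with blocked_by=NULL are kept.
  - ticket 1 (Missing icon): blocked_by=NULL -> NULL
  - ticket 2 (Null pointer): blocked_by=NULL -> NULL
  - ticket 3 (Timeout error): blocked_by=NULL -> NULL
  - ticket 4 (Bad redirect): blocked_by=NULL -> NULL
  - ticket 5 (Broken link): blocked_by=1 -> Missing icon

SQL:
SELECT a.title AS item, b.title AS blocked_by
FROM tickets a
LEFT JOIN tickets b ON a.blocked_by = b.id

Result:
item          | blocked_by  
--------------+-------------
Missing icon  | NULL        
Null pointer  | NULL        
Timeout error | NULL        
Bad redirect  | NULL        
Broken link   | Missing icon


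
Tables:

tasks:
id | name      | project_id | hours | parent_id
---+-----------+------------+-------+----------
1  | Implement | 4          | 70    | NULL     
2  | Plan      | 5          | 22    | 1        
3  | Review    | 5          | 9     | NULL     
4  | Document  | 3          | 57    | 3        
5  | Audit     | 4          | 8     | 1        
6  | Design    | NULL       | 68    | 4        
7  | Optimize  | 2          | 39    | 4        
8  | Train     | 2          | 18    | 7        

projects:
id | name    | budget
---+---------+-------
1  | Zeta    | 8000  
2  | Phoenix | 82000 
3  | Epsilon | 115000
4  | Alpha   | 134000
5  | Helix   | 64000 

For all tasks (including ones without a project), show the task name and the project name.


LEFT JOIN keeps every row from tasks (the left table); where project_id has no match in projects, the project columns become NULL. Walk through each task:
  - task 1 (Implement): project_id=4 -> matches Alpha
  - task 2 (Plan): project_id=5 -> matches Helix
  - task 3 (Review): project_id=5 -> matches Helix
  - task 4 (Document): project_id=3 -> matches Epsilon
  - task 5 (Audit): project_id=4 -> matches Alpha
  - task 6 (Design): project_id=NULL, no match -> kept with NULL
  - task 7 (Optimize): project_id=2 -> matches Phoenix
  - task 8 (Train): project_id=2 -> matches Phoenix
All 8 rows appear; 1 has NULL project.

SQL:
SELECT a.name, b.name AS project
FROM tasks a
LEFT JOIN projects b ON a.project_id = b.id

Result:
name      | project
----------+--------
Implement | Alpha  
Plan      | Helix  
Review    | Helix  
Document  | Epsilon
Audit     | Alpha  
Design    | NULL   
Optimize  | Phoenix
Train     | Phoenix


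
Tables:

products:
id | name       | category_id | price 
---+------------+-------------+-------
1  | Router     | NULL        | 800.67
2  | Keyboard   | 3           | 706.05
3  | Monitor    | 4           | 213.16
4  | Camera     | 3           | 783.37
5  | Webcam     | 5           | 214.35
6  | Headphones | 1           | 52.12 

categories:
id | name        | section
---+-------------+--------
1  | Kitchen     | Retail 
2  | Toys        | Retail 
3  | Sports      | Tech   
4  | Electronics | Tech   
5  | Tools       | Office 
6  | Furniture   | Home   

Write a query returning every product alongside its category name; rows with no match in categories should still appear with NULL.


LEFT JOIN keeps every row from products (the left table); where category_id has no match in categories, the category columns become NULL. Walk through each product:
  - product 1 (Router): category_id=NULL, no match -> kept with NULL
  - product 2 (Keyboard): category_id=3 -> matches Sports
  - product 3 (Monitor): category_id=4 -> matches Electronics
  - product 4 (Camera): category_id=3 -> matches Sports
  - product 5 (Webcam): category_id=5 -> matches Tools
  - product 6 (Headphones): category_id=1 -> matches Kitchen
All 6 rows appear; 1 has NULL category.

SQL:
SELECT a.name, b.name AS category
FROM products a
LEFT JOIN categories b ON a.category_id = b.id

Result:
name       | category   
-----------+------------
Router     | NULL       
Keyboard   | Sports     
Monitor    | Electronics
Camera     | Sports     
Webcam     | Tools      
Headphones | Kitchen    


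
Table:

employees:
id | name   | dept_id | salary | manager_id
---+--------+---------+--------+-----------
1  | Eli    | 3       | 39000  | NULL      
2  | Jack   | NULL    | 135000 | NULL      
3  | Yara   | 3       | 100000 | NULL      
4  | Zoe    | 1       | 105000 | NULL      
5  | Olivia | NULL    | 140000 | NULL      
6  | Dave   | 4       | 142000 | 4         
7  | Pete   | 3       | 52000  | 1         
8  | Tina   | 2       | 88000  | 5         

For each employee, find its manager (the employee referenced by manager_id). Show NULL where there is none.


This is a self-join: employees is joined to a second copy of itself, matching each row's manager_id to another row's id. Use LEFT JOIN so rows with manager_id=NULL are kept.
  - employee 1 (Eli): manager_id=NULL -> NULL
  - employee 2 (Jack): manager_id=NULL -> NULL
  - employee 3 (Yara): manager_id=NULL -> NULL
  - employee 4 (Zoe): manager_id=NULL -> NULL
  - employee 5 (Olivia): manager_id=NULL -> NULL
  - employee 6 (Dave): manager_id=4 -> Zoe
  - employee 7 (Pete): manager_id=1 -> Eli
  - employee 8 (Tina): manager_id=5 -> Olivia

SQL:
SELECT a.name AS item, b.name AS manager
FROM employees a
LEFT JOIN employees b ON a.manager_id = b.id

Result:
item   | manager
-------+--------
Eli    | NULL   
Jack   | NULL   
Yara   | NULL   
Zoe    | NULL   
Olivia | NULL   
Dave   | Zoe    
Pete   | Eli    
Tina   | Olivia 


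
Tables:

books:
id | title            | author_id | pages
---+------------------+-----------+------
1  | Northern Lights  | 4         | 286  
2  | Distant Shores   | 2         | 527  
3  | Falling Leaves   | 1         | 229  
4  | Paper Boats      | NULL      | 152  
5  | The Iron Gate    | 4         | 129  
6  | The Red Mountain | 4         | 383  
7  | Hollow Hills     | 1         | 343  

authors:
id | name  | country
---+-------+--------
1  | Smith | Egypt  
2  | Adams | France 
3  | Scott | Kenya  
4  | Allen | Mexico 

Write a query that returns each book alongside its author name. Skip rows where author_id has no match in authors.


INNER JOIN keeps only books rows whose author_id matches an id in authors. Walk through each book:
  - book 1 (Northern Lights): author_id=4 -> matches Allen
  - book 2 (Distant Shores): author_id=2 -> matches Adams
  - book 3 (Falling Leaves): author_id=1 -> matches Smith
  - book 4 (Paper Boats): author_id=NULL, no match -> dropped
  - book 5 (The Iron Gate): author_id=4 -> matches Allen
  - book 6 (The Red Mountain): author_id=4 -> matches Allen
  - book 7 (Hollow Hills): author_id=1 -> matches Smith
So 1 of 7 rows is dropped.

SQL:
SELECT a.title, b.name AS author
FROM books a
INNER JOIN authors b ON a.author_id = b.id

Result:
title            | author
-----------------+-------
Northern Lights  | Allen 
Distant Shores   | Adams 
Falling Leaves   | Smith 
The Iron Gate    | Allen 
The Red Mountain | Allen 
Hollow Hills     | Smith 


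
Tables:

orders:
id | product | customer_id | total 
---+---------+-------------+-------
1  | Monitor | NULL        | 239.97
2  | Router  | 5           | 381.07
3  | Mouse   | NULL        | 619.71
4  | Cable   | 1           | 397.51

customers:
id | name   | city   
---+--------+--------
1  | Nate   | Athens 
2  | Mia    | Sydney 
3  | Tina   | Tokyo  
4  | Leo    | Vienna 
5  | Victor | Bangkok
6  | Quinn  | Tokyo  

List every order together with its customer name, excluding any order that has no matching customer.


INNER JOIN keeps only orders rows whose customer_id matches an id in customers. Walk through each order:
  - order 1 (Monitor): customer_id=NULL, no match -> dropped
  - order 2 (Router): customer_id=5 -> matches Victor
  - order 3 (Mouse): customer_id=NULL, no match -> dropped
  - order 4 (Cable): customer_id=1 -> matches Nate
So 2 of 4 rows are dropped.

SQL:
SELECT a.product, b.name AS customer
FROM orders a
INNER JOIN customers b ON a.customer_id = b.id

Result:
product | customer
--------+---------
Router  | Victor  
Cable   | Nate    


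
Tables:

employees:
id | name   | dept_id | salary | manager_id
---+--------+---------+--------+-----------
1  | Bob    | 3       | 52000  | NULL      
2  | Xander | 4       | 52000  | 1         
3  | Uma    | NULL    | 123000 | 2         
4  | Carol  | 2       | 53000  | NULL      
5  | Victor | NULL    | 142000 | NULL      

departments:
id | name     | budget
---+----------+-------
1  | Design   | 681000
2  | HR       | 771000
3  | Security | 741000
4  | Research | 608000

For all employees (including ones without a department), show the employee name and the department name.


LEFT JOIN keeps every row from employees (the left table); where dept_id has no match in departments, the department columns become NULL. Walk through each employee:
  - employee 1 (Bob): dept_id=3 -> matches Security
  - employee 2 (Xander): dept_id=4 -> matches Research
  - employee 3 (Uma): dept_id=NULL, no match -> kept with NULL
  - employee 4 (Carol): dept_id=2 -> matches HR
  - employee 5 (Victor): dept_id=NULL, no match -> kept with NULL
All 5 rows appear; 2 have NULL department.

SQL:
SELECT a.name, b.name AS department
FROM employees a
LEFT JOIN departments b ON a.dept_id = b.id

Result:
name   | department
-------+-----------
Bob    | Security  
Xander | Research  
Uma    | NULL      
Carol  | HR        
Victor | NULL      


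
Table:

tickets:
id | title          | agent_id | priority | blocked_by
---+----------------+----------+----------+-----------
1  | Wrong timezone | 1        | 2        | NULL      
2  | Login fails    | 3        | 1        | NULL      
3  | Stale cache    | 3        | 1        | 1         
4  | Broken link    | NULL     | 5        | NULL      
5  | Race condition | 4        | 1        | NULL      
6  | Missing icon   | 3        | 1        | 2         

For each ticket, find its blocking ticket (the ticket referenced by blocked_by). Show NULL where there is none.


This is a self-join: tickets is joined to a second copy of itself, matching each row's blocked_by to another row's id. Use LEFT JOIN so rows with blocked_by=NULL are kept.
  - ticket 1 (Wrong timezone): blocked_by=NULL -> NULL
  - ticket 2 (Login fails): blocked_by=NULL -> NULL
  - ticket 3 (Stale cache): blocked_by=1 -> Wrong timezone
  - ticket 4 (Broken link): blocked_by=NULL -> NULL
  - ticket 5 (Race condition): blocked_by=NULL -> NULL
  - ticket 6 (Missing icon): blocked_by=2 -> Login fails

SQL:
SELECT a.title AS item, b.title AS blocked_by
FROM tickets a
LEFT JOIN tickets b ON a.blocked_by = b.id

Result:
item           | blocked_by    
---------------+---------------
Wrong timezone | NULL          
Login fails    | NULL          
Stale cache    | Wrong timezone
Broken link    | NULL          
Race condition | NULL          
Missing icon   | Login fails   


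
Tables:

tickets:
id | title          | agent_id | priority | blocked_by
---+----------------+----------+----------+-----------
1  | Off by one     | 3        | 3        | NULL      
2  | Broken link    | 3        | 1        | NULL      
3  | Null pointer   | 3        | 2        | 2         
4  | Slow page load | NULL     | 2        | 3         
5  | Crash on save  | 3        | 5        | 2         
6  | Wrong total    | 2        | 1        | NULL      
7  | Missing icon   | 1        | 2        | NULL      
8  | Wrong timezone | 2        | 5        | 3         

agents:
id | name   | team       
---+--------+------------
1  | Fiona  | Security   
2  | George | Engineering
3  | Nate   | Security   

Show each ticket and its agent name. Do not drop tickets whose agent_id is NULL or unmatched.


LEFT JOIN keeps every row from tickets (the left table); where agent_id has no match in agents, the agent columns become NULL. Walk through each ticket:
  - ticket 1 (Off by one): agent_id=3 -> matches Nate
  - ticket 2 (Broken link): agent_id=3 -> matches Nate
  - ticket 3 (Null pointer): agent_id=3 -> matches Nate
  - ticket 4 (Slow page load): agent_id=NULL, no match -> kept with NULL
  - ticket 5 (Crash on save): agent_id=3 -> matches Nate
  - ticket 6 (Wrong total): agent_id=2 -> matches George
  - ticket 7 (Missing icon): agent_id=1 -> matches Fiona
  - ticket 8 (Wrong timezone): agent_id=2 -> matches George
All 8 rows appear; 1 has NULL agent.

SQL:
SELECT a.title, b.name AS agent
FROM tickets a
LEFT JOIN agents b ON a.agent_id = b.id

Result:
title          | agent 
---------------+-------
Off by one     | Nate  
Broken link    | Nate  
Null pointer   | Nate  
Slow page load | NULL  
Crash on save  | Nate  
Wrong total    | George
Missing icon   | Fiona 
Wrong timezone | George


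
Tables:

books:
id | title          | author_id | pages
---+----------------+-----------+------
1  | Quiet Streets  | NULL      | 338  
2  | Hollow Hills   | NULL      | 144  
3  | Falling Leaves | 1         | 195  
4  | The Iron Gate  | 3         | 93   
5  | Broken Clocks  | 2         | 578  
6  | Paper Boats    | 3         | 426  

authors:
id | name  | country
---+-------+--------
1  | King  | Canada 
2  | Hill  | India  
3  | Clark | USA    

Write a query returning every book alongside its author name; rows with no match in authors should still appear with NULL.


LEFT JOIN keeps every row from books (the left table); where author_id has no match in authors, the author columns become NULL. Walk through each book:
  - book 1 (Quiet Streets): author_id=NULL, no match -> kept with NULL
  - book 2 (Hollow Hills): author_id=NULL, no match -> kept with NULL
  - book 3 (Falling Leaves): author_id=1 -> matches King
  - book 4 (The Iron Gate): author_id=3 -> matches Clark
  - book 5 (Broken Clocks): author_id=2 -> matches Hill
  - book 6 (Paper Boats): author_id=3 -> matches Clark
All 6 rows appear; 2 have NULL author.

SQL:
SELECT a.title, b.name AS author
FROM books a
LEFT JOIN authors b ON a.author_id = b.id

Result:
title          | author
---------------+-------
Quiet Streets  | NULL  
Hollow Hills   | NULL  
Falling Leaves | King  
The Iron Gate  | Clark 
Broken Clocks  | Hill  
Paper Boats    | Clark 


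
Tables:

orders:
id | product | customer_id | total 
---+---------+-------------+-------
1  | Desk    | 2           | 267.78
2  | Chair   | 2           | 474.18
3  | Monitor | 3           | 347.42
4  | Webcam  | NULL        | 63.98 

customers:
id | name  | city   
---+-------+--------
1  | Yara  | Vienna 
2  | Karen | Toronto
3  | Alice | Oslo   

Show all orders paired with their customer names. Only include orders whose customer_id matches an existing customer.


INNER JOIN keeps only orders rows whose customer_id matches an id in customers. Walk through each order:
  - order 1 (Desk): customer_id=2 -> matches Karen
  - order 2 (Chair): customer_id=2 -> matches Karen
  - order 3 (Monitor): customer_id=3 -> matches Alice
  - order 4 (Webcam): customer_id=NULL, no match -> dropped
So 1 of 4 rows is dropped.

SQL:
SELECT a.product, b.name AS customer
FROM orders a
INNER JOIN customers b ON a.customer_id = b.id

Result:
product | customer
--------+---------
Desk    | Karen   
Chair   | Karen   
Monitor | Alice   


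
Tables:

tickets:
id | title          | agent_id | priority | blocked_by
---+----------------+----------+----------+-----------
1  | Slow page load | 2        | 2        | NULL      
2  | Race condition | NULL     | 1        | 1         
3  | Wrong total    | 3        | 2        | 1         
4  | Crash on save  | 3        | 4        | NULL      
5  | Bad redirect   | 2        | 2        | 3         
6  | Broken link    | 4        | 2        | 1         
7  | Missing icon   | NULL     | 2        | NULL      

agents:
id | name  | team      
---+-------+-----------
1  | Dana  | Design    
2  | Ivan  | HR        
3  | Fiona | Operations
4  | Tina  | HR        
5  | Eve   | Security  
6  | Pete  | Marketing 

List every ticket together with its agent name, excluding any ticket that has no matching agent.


INNER JOIN keeps only tickets rows whose agent_id matches an id in agents. Walk through each ticket:
  - ticket 1 (Slow page load): agent_id=2 -> matches Ivan
  - ticket 2 (Race condition): agent_id=NULL, no match -> dropped
  - ticket 3 (Wrong total): agent_id=3 -> matches Fiona
  - ticket 4 (Crash on save): agent_id=3 -> matches Fiona
  - ticket 5 (Bad redirect): agent_id=2 -> matches Ivan
  - ticket 6 (Broken link): agent_id=4 -> matches Tina
  - ticket 7 (Missing icon): agent_id=NULL, no match -> dropped
So 2 of 7 rows are dropped.

SQL:
SELECT a.title, b.name AS agent
FROM tickets a
INNER JOIN agents b ON a.agent_id = b.id

Result:
title          | agent
---------------+------
Slow page load | Ivan 
Wrong total    | Fiona
Crash on save  | Fiona
Bad redirect   | Ivan 
Broken link    | Tina 
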